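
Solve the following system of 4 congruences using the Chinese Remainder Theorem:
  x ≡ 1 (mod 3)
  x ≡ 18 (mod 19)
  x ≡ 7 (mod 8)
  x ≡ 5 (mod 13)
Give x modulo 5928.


Product of moduli M = 3 · 19 · 8 · 13 = 5928.
Merge one congruence at a time:
  Start: x ≡ 1 (mod 3).
  Combine with x ≡ 18 (mod 19); new modulus lcm = 57.
    Write x = 1 + 3·t and substitute into x ≡ 18 (mod 19): 3·t ≡ 18 − 1 = 17 (mod 19).
    The inverse of 3 mod 19 is 13 (since 3·13 = 39 = 2·19 + 1), so t ≡ 13·17 = 221 ≡ 12 (mod 19).
    Then x = 1 + 3·12 = 37, valid modulo lcm(3, 19) = 57: x ≡ 37 (mod 57).
  Combine with x ≡ 7 (mod 8); new modulus lcm = 456.
    Write x = 37 + 57·t and substitute into x ≡ 7 (mod 8): 57·t ≡ 7 − 37 = -30 (mod 8).
    Reduce coefficients mod 8: 1·t ≡ 2 (mod 8).
    So t ≡ 2 (mod 8).
    Then x = 37 + 57·2 = 151, valid modulo lcm(57, 8) = 456: x ≡ 151 (mod 456).
  Combine with x ≡ 5 (mod 13); new modulus lcm = 5928.
    Write x = 151 + 456·t and substitute into x ≡ 5 (mod 13): 456·t ≡ 5 − 151 = -146 (mod 13).
    Reduce coefficients mod 13: 1·t ≡ 10 (mod 13).
    So t ≡ 10 (mod 13).
    Then x = 151 + 456·10 = 4711, valid modulo lcm(456, 13) = 5928: x ≡ 4711 (mod 5928).
Verify against each original: 4711 mod 3 = 1, 4711 mod 19 = 18, 4711 mod 8 = 7, 4711 mod 13 = 5.

x ≡ 4711 (mod 5928).


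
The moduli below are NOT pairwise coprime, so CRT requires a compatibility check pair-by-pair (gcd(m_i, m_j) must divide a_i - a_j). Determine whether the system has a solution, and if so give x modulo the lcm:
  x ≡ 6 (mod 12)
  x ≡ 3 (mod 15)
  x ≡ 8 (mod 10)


Moduli 12, 15, 10 are not pairwise coprime, so CRT works modulo lcm(m_i) when all pairwise compatibility conditions hold.
Pairwise compatibility: gcd(m_i, m_j) must divide a_i - a_j for every pair.
Merge one congruence at a time:
  Start: x ≡ 6 (mod 12).
  Combine with x ≡ 3 (mod 15): gcd(12, 15) = 3; 3 - 6 = -3, which IS divisible by 3, so compatible.
    Write x = 6 + 12·t and substitute into x ≡ 3 (mod 15): 12·t ≡ 3 − 6 = -3 (mod 15).
    Divide the congruence (and modulus) by g = 3: 4·t ≡ -1 (mod 5).
    Reduce coefficients mod 5: 4·t ≡ 4 (mod 5).
    The inverse of 4 mod 5 is 4 (since 4·4 = 16 = 3·5 + 1), so t ≡ 4·4 = 16 ≡ 1 (mod 5).
    Then x = 6 + 12·1 = 18, valid modulo lcm(12, 15) = 60: x ≡ 18 (mod 60).
  Combine with x ≡ 8 (mod 10): gcd(60, 10) = 10; 8 - 18 = -10, which IS divisible by 10, so compatible.
    Write x = 18 + 60·t and substitute into x ≡ 8 (mod 10): 60·t ≡ 8 − 18 = -10 (mod 10).
    Divide the congruence (and modulus) by g = 10: 6·t ≡ -1 (mod 1).
    Modulo 1 every t works; take t = 0.
    Then x = 18 + 60·0 = 18, valid modulo lcm(60, 10) = 60: x ≡ 18 (mod 60).
Verify: 18 mod 12 = 6, 18 mod 15 = 3, 18 mod 10 = 8.

x ≡ 18 (mod 60).


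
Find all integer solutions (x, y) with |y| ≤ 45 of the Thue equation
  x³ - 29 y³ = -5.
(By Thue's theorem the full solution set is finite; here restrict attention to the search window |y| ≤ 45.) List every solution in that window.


The equation is x³ - 29y³ = -5. For fixed y, x³ = 29·y³ − 5, so a solution requires the RHS to be a perfect cube.
Strategy: iterate y from -45 to 45, compute RHS = 29·y³ − 5, and check whether it is a (positive or negative) perfect cube.
Check small values of y:
  y = 0: RHS = -5 is not a perfect cube.
  y = 1: RHS = 24 is not a perfect cube.
  y = -1: RHS = -34 is not a perfect cube.
  y = 2: RHS = 227 is not a perfect cube.
  y = -2: RHS = -237 is not a perfect cube.
  y = 3: RHS = 778 is not a perfect cube.
  y = -3: RHS = -788 is not a perfect cube.
Continuing the search up to |y| = 45 finds no solutions either.
No (x, y) in the scanned range satisfies the equation.

No integer solutions with |y| ≤ 45.


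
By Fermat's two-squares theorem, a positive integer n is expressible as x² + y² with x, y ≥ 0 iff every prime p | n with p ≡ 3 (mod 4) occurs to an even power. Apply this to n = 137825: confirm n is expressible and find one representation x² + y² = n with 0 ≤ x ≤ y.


Step 1: Factor n = 137825 = 5^2 · 37 · 149.
Step 2: Check the mod-4 condition on each prime factor: 5 ≡ 1 (mod 4), exponent 2; 37 ≡ 1 (mod 4), exponent 1; 149 ≡ 1 (mod 4), exponent 1.
All primes ≡ 3 (mod 4) appear to even exponent (or don't appear), so by the two-squares theorem n IS expressible as a sum of two squares.
Step 3: Build a representation. Group n = k² · m with k = 5 and m = 37 · 149 = 5513 (a product of primes ≡ 1 (mod 4)); a representation of m scales to one of n via (k·x)² + (k·y)² = k²(x² + y²). Each prime p ≡ 1 (mod 4) is itself a sum of two squares; find a² by testing p − a² for a perfect square:
  37: 37 − 1² = 36 = 6² ⇒ 37 = 1² + 6².
  149: 149 − 1² = 148, 149 − 2² = 145, 149 − 3² = 140, 149 − 4² = 133, 149 − 5² = 124, 149 − 6² = 113, 149 − 7² = 100 = 10² ⇒ 149 = 7² + 10².
  Combine using the Brahmagupta–Fibonacci identity (a² + b²)(c² + d²) = (ac − bd)² + (ad + bc)² = (ac + bd)² + (ad − bc)²:
  37 · 149 = 5513: from (1² + 6²)(7² + 10²), take (1·7 − 6·10, 1·10 + 6·7) = (7 − 60, 10 + 42) = (-53, 52); dropping signs (only squares matter) gives (53, 52); check 53² + 52² = 2809 + 2704 = 5513 ✓.
  Scale by k = 5: (5·53, 5·52) = (265, 260).
Step 4: Order so x ≤ y and verify: 260² + 265² = 67600 + 70225 = 137825 = n. ✓

n = 137825 = 260² + 265² (one valid representation with x ≤ y).


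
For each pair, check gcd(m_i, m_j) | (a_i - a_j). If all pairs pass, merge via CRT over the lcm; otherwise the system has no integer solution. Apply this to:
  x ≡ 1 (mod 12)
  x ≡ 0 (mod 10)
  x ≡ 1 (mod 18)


Moduli 12, 10, 18 are not pairwise coprime, so CRT works modulo lcm(m_i) when all pairwise compatibility conditions hold.
Pairwise compatibility: gcd(m_i, m_j) must divide a_i - a_j for every pair.
Merge one congruence at a time:
  Start: x ≡ 1 (mod 12).
  Combine with x ≡ 0 (mod 10): gcd(12, 10) = 2, and 0 - 1 = -1 is NOT divisible by 2.
    ⇒ system is inconsistent (no integer solution).

No solution (the system is inconsistent).


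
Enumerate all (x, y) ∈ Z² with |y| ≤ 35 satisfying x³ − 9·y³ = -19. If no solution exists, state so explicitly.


The equation is x³ - 9y³ = -19. For fixed y, x³ = 9·y³ − 19, so a solution requires the RHS to be a perfect cube.
Strategy: iterate y from -35 to 35, compute RHS = 9·y³ − 19, and check whether it is a (positive or negative) perfect cube.
Check small values of y:
  y = 0: RHS = -19 is not a perfect cube.
  y = 1: RHS = -10 is not a perfect cube.
  y = -1: RHS = -28 is not a perfect cube.
  y = 2: RHS = 53 is not a perfect cube.
  y = -2: RHS = -91 is not a perfect cube.
  y = 3: RHS = 224 is not a perfect cube.
  y = -3: RHS = -262 is not a perfect cube.
Continuing the search up to |y| = 35 finds no solutions either.
No (x, y) in the scanned range satisfies the equation.

No integer solutions with |y| ≤ 35.


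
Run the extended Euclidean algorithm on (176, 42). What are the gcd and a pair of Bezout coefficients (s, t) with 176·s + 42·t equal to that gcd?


Euclidean algorithm on (176, 42) — divide until remainder is 0:
  176 = 4 · 42 + 8
  42 = 5 · 8 + 2
  8 = 4 · 2 + 0
gcd(176, 42) = 2.
Track Bezout coefficients alongside the remainders: start with r₀ = 176 = a·1 + b·0 (s = 1, t = 0) and r₁ = 42 = a·0 + b·1 (s = 0, t = 1); each new remainder r_{k+1} = r_{k-1} − q_k·r_k inherits s_{k+1} = s_{k-1} − q_k·s_k, t_{k+1} = t_{k-1} − q_k·t_k, so r_k = a·s_k + b·t_k at every step:
  q = 4: r = 8, s = 1 − 4·0 = 1, t = 0 − 4·1 = -4  (check: 176·1 + 42·(-4) = 8)
  q = 5: r = 2, s = 0 − 5·1 = -5, t = 1 − 5·(-4) = 21  (check: 176·(-5) + 42·21 = 2)
The row with r = 2 (the gcd) gives the Bezout coefficients s = -5, t = 21.
Result: 176 · (-5) + 42 · (21) = 2.

gcd(176, 42) = 2; s = -5, t = 21 (check: 176·(-5) + 42·21 = 2).


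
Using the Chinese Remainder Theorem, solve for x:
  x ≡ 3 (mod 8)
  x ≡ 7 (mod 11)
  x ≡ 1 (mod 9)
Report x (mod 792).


Moduli 8, 11, 9 are pairwise coprime; by CRT there is a unique solution modulo M = 8 · 11 · 9 = 792.
Solve pairwise, accumulating the modulus:
  Start with x ≡ 3 (mod 8).
  Combine with x ≡ 7 (mod 11): since gcd(8, 11) = 1, we get a unique residue mod 88.
    Write x = 3 + 8·t and substitute into x ≡ 7 (mod 11): 8·t ≡ 7 − 3 = 4 (mod 11).
    The inverse of 8 mod 11 is 7 (since 8·7 = 56 = 5·11 + 1), so t ≡ 7·4 = 28 ≡ 6 (mod 11).
    Then x = 3 + 8·6 = 51, valid modulo lcm(8, 11) = 88: x ≡ 51 (mod 88).
  Combine with x ≡ 1 (mod 9): since gcd(88, 9) = 1, we get a unique residue mod 792.
    Write x = 51 + 88·t and substitute into x ≡ 1 (mod 9): 88·t ≡ 1 − 51 = -50 (mod 9).
    Reduce coefficients mod 9: 7·t ≡ 4 (mod 9).
    The inverse of 7 mod 9 is 4 (since 7·4 = 28 = 3·9 + 1), so t ≡ 4·4 = 16 ≡ 7 (mod 9).
    Then x = 51 + 88·7 = 667, valid modulo lcm(88, 9) = 792: x ≡ 667 (mod 792).
Verify: 667 mod 8 = 3 ✓, 667 mod 11 = 7 ✓, 667 mod 9 = 1 ✓.

x ≡ 667 (mod 792).


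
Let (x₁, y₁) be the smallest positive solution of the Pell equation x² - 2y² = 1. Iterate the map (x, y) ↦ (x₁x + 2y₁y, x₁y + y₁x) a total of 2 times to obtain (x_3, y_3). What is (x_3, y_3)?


Step 1: Find the fundamental solution (x₁, y₁) of x² - 2y² = 1.
  Expand √2 as a continued fraction. a₀ = ⌊√2⌋ = 1; iterate m_{k+1} = d_k·a_k − m_k, d_{k+1} = (2 − m_{k+1}²)/d_k, a_{k+1} = ⌊(a₀ + m_{k+1})/d_{k+1}⌋ (starting m₀ = 0, d₀ = 1), with convergents p_k = a_k·p_{k-1} + p_{k-2}, q_k = a_k·q_{k-1} + q_{k-2} (p₋₁ = 1, q₋₁ = 0):
  k = 0: a₀ = 1; p₀/q₀ = 1/1; p₀² − 2·q₀² = 1 − 2 = -1.
  k = 1: m = 1, d = 1, a = ⌊(1 + 1)/1⌋ = 2; p/q = (2·1 + 1)/(2·1 + 0) = 3/2; p² − 2·q² = 9 − 8 = 1.
  The first convergent with p² − 2·q² = 1 gives the fundamental solution (x₁, y₁) = (3, 2).
Step 2: Apply the recurrence (x_{n+1}, y_{n+1}) = (x₁x_n + 2y₁y_n, x₁y_n + y₁x_n) repeatedly.
  From (x_1, y_1) = (3, 2): x_2 = 3·3 + 2·2·2 = 17; y_2 = 3·2 + 2·3 = 12.
  From (x_2, y_2) = (17, 12): x_3 = 3·17 + 2·2·12 = 99; y_3 = 3·12 + 2·17 = 70.
Step 3: Verify x_3² - 2·y_3² = 9801 - 9800 = 1 (should be 1). ✓

(x_1, y_1) = (3, 2); (x_3, y_3) = (99, 70).


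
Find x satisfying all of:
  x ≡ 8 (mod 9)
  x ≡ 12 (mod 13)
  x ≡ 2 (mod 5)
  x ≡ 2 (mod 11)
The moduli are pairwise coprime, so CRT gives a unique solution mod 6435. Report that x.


Product of moduli M = 9 · 13 · 5 · 11 = 6435.
Merge one congruence at a time:
  Start: x ≡ 8 (mod 9).
  Combine with x ≡ 12 (mod 13); new modulus lcm = 117.
    Write x = 8 + 9·t and substitute into x ≡ 12 (mod 13): 9·t ≡ 12 − 8 = 4 (mod 13).
    The inverse of 9 mod 13 is 3 (since 9·3 = 27 = 2·13 + 1), so t ≡ 3·4 = 12 ≡ 12 (mod 13).
    Then x = 8 + 9·12 = 116, valid modulo lcm(9, 13) = 117: x ≡ 116 (mod 117).
  Combine with x ≡ 2 (mod 5); new modulus lcm = 585.
    Write x = 116 + 117·t and substitute into x ≡ 2 (mod 5): 117·t ≡ 2 − 116 = -114 (mod 5).
    Reduce coefficients mod 5: 2·t ≡ 1 (mod 5).
    The inverse of 2 mod 5 is 3 (since 2·3 = 6 = 1·5 + 1), so t ≡ 3·1 = 3 ≡ 3 (mod 5).
    Then x = 116 + 117·3 = 467, valid modulo lcm(117, 5) = 585: x ≡ 467 (mod 585).
  Combine with x ≡ 2 (mod 11); new modulus lcm = 6435.
    Write x = 467 + 585·t and substitute into x ≡ 2 (mod 11): 585·t ≡ 2 − 467 = -465 (mod 11).
    Reduce coefficients mod 11: 2·t ≡ 8 (mod 11).
    The inverse of 2 mod 11 is 6 (since 2·6 = 12 = 1·11 + 1), so t ≡ 6·8 = 48 ≡ 4 (mod 11).
    Then x = 467 + 585·4 = 2807, valid modulo lcm(585, 11) = 6435: x ≡ 2807 (mod 6435).
Verify against each original: 2807 mod 9 = 8, 2807 mod 13 = 12, 2807 mod 5 = 2, 2807 mod 11 = 2.

x ≡ 2807 (mod 6435).


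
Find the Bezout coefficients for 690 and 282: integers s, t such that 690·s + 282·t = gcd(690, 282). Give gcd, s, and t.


Euclidean algorithm on (690, 282) — divide until remainder is 0:
  690 = 2 · 282 + 126
  282 = 2 · 126 + 30
  126 = 4 · 30 + 6
  30 = 5 · 6 + 0
gcd(690, 282) = 6.
Track Bezout coefficients alongside the remainders: start with r₀ = 690 = a·1 + b·0 (s = 1, t = 0) and r₁ = 282 = a·0 + b·1 (s = 0, t = 1); each new remainder r_{k+1} = r_{k-1} − q_k·r_k inherits s_{k+1} = s_{k-1} − q_k·s_k, t_{k+1} = t_{k-1} − q_k·t_k, so r_k = a·s_k + b·t_k at every step:
  q = 2: r = 126, s = 1 − 2·0 = 1, t = 0 − 2·1 = -2  (check: 690·1 + 282·(-2) = 126)
  q = 2: r = 30, s = 0 − 2·1 = -2, t = 1 − 2·(-2) = 5  (check: 690·(-2) + 282·5 = 30)
  q = 4: r = 6, s = 1 − 4·(-2) = 9, t = -2 − 4·5 = -22  (check: 690·9 + 282·(-22) = 6)
The row with r = 6 (the gcd) gives the Bezout coefficients s = 9, t = -22.
Result: 690 · (9) + 282 · (-22) = 6.

gcd(690, 282) = 6; s = 9, t = -22 (check: 690·9 + 282·(-22) = 6).


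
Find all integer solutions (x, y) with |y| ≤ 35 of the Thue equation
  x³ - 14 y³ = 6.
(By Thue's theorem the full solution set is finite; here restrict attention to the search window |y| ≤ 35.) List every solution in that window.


The equation is x³ - 14y³ = 6. For fixed y, x³ = 14·y³ + 6, so a solution requires the RHS to be a perfect cube.
Strategy: iterate y from -35 to 35, compute RHS = 14·y³ + 6, and check whether it is a (positive or negative) perfect cube.
Check small values of y:
  y = 0: RHS = 6 is not a perfect cube.
  y = 1: RHS = 20 is not a perfect cube.
  y = -1: RHS = -8 = (-2)³ ⇒ x = -2 works.
  y = 2: RHS = 118 is not a perfect cube.
  y = -2: RHS = -106 is not a perfect cube.
  y = 3: RHS = 384 is not a perfect cube.
  y = -3: RHS = -372 is not a perfect cube.
Continuing the search up to |y| = 35 finds no further solutions beyond those listed.
Collected solutions: (-2, -1).

Solutions (with |y| ≤ 35): (-2, -1).


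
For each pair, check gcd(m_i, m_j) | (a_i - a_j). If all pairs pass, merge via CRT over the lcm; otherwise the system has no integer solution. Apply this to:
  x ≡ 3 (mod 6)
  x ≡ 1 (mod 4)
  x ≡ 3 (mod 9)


Moduli 6, 4, 9 are not pairwise coprime, so CRT works modulo lcm(m_i) when all pairwise compatibility conditions hold.
Pairwise compatibility: gcd(m_i, m_j) must divide a_i - a_j for every pair.
Merge one congruence at a time:
  Start: x ≡ 3 (mod 6).
  Combine with x ≡ 1 (mod 4): gcd(6, 4) = 2; 1 - 3 = -2, which IS divisible by 2, so compatible.
    Write x = 3 + 6·t and substitute into x ≡ 1 (mod 4): 6·t ≡ 1 − 3 = -2 (mod 4).
    Divide the congruence (and modulus) by g = 2: 3·t ≡ -1 (mod 2).
    Reduce coefficients mod 2: 1·t ≡ 1 (mod 2).
    So t ≡ 1 (mod 2).
    Then x = 3 + 6·1 = 9, valid modulo lcm(6, 4) = 12: x ≡ 9 (mod 12).
  Combine with x ≡ 3 (mod 9): gcd(12, 9) = 3; 3 - 9 = -6, which IS divisible by 3, so compatible.
    Write x = 9 + 12·t and substitute into x ≡ 3 (mod 9): 12·t ≡ 3 − 9 = -6 (mod 9).
    Divide the congruence (and modulus) by g = 3: 4·t ≡ -2 (mod 3).
    Reduce coefficients mod 3: 1·t ≡ 1 (mod 3).
    So t ≡ 1 (mod 3).
    Then x = 9 + 12·1 = 21, valid modulo lcm(12, 9) = 36: x ≡ 21 (mod 36).
Verify: 21 mod 6 = 3, 21 mod 4 = 1, 21 mod 9 = 3.

x ≡ 21 (mod 36).


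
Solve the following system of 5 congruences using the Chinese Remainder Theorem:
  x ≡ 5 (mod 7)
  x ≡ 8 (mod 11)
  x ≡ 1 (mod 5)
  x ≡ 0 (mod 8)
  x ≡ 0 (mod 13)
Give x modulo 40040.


Product of moduli M = 7 · 11 · 5 · 8 · 13 = 40040.
Merge one congruence at a time:
  Start: x ≡ 5 (mod 7).
  Combine with x ≡ 8 (mod 11); new modulus lcm = 77.
    Write x = 5 + 7·t and substitute into x ≡ 8 (mod 11): 7·t ≡ 8 − 5 = 3 (mod 11).
    The inverse of 7 mod 11 is 8 (since 7·8 = 56 = 5·11 + 1), so t ≡ 8·3 = 24 ≡ 2 (mod 11).
    Then x = 5 + 7·2 = 19, valid modulo lcm(7, 11) = 77: x ≡ 19 (mod 77).
  Combine with x ≡ 1 (mod 5); new modulus lcm = 385.
    Write x = 19 + 77·t and substitute into x ≡ 1 (mod 5): 77·t ≡ 1 − 19 = -18 (mod 5).
    Reduce coefficients mod 5: 2·t ≡ 2 (mod 5).
    The inverse of 2 mod 5 is 3 (since 2·3 = 6 = 1·5 + 1), so t ≡ 3·2 = 6 ≡ 1 (mod 5).
    Then x = 19 + 77·1 = 96, valid modulo lcm(77, 5) = 385: x ≡ 96 (mod 385).
  Combine with x ≡ 0 (mod 8); new modulus lcm = 3080.
    Write x = 96 + 385·t and substitute into x ≡ 0 (mod 8): 385·t ≡ 0 − 96 = -96 (mod 8).
    Reduce coefficients mod 8: 1·t ≡ 0 (mod 8).
    So t ≡ 0 (mod 8).
    Then x = 96 + 385·0 = 96, valid modulo lcm(385, 8) = 3080: x ≡ 96 (mod 3080).
  Combine with x ≡ 0 (mod 13); new modulus lcm = 40040.
    Write x = 96 + 3080·t and substitute into x ≡ 0 (mod 13): 3080·t ≡ 0 − 96 = -96 (mod 13).
    Reduce coefficients mod 13: 12·t ≡ 8 (mod 13).
    The inverse of 12 mod 13 is 12 (since 12·12 = 144 = 11·13 + 1), so t ≡ 12·8 = 96 ≡ 5 (mod 13).
    Then x = 96 + 3080·5 = 15496, valid modulo lcm(3080, 13) = 40040: x ≡ 15496 (mod 40040).
Verify against each original: 15496 mod 7 = 5, 15496 mod 11 = 8, 15496 mod 5 = 1, 15496 mod 8 = 0, 15496 mod 13 = 0.

x ≡ 15496 (mod 40040).


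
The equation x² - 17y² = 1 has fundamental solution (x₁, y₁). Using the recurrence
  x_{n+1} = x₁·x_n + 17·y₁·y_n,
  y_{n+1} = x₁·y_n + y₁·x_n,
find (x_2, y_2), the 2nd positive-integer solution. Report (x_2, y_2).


Step 1: Find the fundamental solution (x₁, y₁) of x² - 17y² = 1.
  Expand √17 as a continued fraction. a₀ = ⌊√17⌋ = 4; iterate m_{k+1} = d_k·a_k − m_k, d_{k+1} = (17 − m_{k+1}²)/d_k, a_{k+1} = ⌊(a₀ + m_{k+1})/d_{k+1}⌋ (starting m₀ = 0, d₀ = 1), with convergents p_k = a_k·p_{k-1} + p_{k-2}, q_k = a_k·q_{k-1} + q_{k-2} (p₋₁ = 1, q₋₁ = 0):
  k = 0: a₀ = 4; p₀/q₀ = 4/1; p₀² − 17·q₀² = 16 − 17 = -1.
  k = 1: m = 4, d = 1, a = ⌊(4 + 4)/1⌋ = 8; p/q = (8·4 + 1)/(8·1 + 0) = 33/8; p² − 17·q² = 1089 − 1088 = 1.
  The first convergent with p² − 17·q² = 1 gives the fundamental solution (x₁, y₁) = (33, 8).
Step 2: Apply the recurrence (x_{n+1}, y_{n+1}) = (x₁x_n + 17y₁y_n, x₁y_n + y₁x_n) repeatedly.
  From (x_1, y_1) = (33, 8): x_2 = 33·33 + 17·8·8 = 2177; y_2 = 33·8 + 8·33 = 528.
Step 3: Verify x_2² - 17·y_2² = 4739329 - 4739328 = 1 (should be 1). ✓

(x_1, y_1) = (33, 8); (x_2, y_2) = (2177, 528).


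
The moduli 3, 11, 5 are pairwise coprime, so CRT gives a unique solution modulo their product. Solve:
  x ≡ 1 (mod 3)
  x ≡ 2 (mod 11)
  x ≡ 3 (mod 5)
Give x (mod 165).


Moduli 3, 11, 5 are pairwise coprime; by CRT there is a unique solution modulo M = 3 · 11 · 5 = 165.
Solve pairwise, accumulating the modulus:
  Start with x ≡ 1 (mod 3).
  Combine with x ≡ 2 (mod 11): since gcd(3, 11) = 1, we get a unique residue mod 33.
    Write x = 1 + 3·t and substitute into x ≡ 2 (mod 11): 3·t ≡ 2 − 1 = 1 (mod 11).
    The inverse of 3 mod 11 is 4 (since 3·4 = 12 = 1·11 + 1), so t ≡ 4·1 = 4 ≡ 4 (mod 11).
    Then x = 1 + 3·4 = 13, valid modulo lcm(3, 11) = 33: x ≡ 13 (mod 33).
  Combine with x ≡ 3 (mod 5): since gcd(33, 5) = 1, we get a unique residue mod 165.
    Write x = 13 + 33·t and substitute into x ≡ 3 (mod 5): 33·t ≡ 3 − 13 = -10 (mod 5).
    Reduce coefficients mod 5: 3·t ≡ 0 (mod 5).
    The inverse of 3 mod 5 is 2 (since 3·2 = 6 = 1·5 + 1), so t ≡ 2·0 = 0 ≡ 0 (mod 5).
    Then x = 13 + 33·0 = 13, valid modulo lcm(33, 5) = 165: x ≡ 13 (mod 165).
Verify: 13 mod 3 = 1 ✓, 13 mod 11 = 2 ✓, 13 mod 5 = 3 ✓.

x ≡ 13 (mod 165).


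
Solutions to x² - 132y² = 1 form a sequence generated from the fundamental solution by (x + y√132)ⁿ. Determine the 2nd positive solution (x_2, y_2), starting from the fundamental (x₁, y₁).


Step 1: Find the fundamental solution (x₁, y₁) of x² - 132y² = 1.
  Expand √132 as a continued fraction. a₀ = ⌊√132⌋ = 11; iterate m_{k+1} = d_k·a_k − m_k, d_{k+1} = (132 − m_{k+1}²)/d_k, a_{k+1} = ⌊(a₀ + m_{k+1})/d_{k+1}⌋ (starting m₀ = 0, d₀ = 1), with convergents p_k = a_k·p_{k-1} + p_{k-2}, q_k = a_k·q_{k-1} + q_{k-2} (p₋₁ = 1, q₋₁ = 0):
  k = 0: a₀ = 11; p₀/q₀ = 11/1; p₀² − 132·q₀² = 121 − 132 = -11.
  k = 1: m = 11, d = 11, a = ⌊(11 + 11)/11⌋ = 2; p/q = (2·11 + 1)/(2·1 + 0) = 23/2; p² − 132·q² = 529 − 528 = 1.
  The first convergent with p² − 132·q² = 1 gives the fundamental solution (x₁, y₁) = (23, 2).
Step 2: Apply the recurrence (x_{n+1}, y_{n+1}) = (x₁x_n + 132y₁y_n, x₁y_n + y₁x_n) repeatedly.
  From (x_1, y_1) = (23, 2): x_2 = 23·23 + 132·2·2 = 1057; y_2 = 23·2 + 2·23 = 92.
Step 3: Verify x_2² - 132·y_2² = 1117249 - 1117248 = 1 (should be 1). ✓

(x_1, y_1) = (23, 2); (x_2, y_2) = (1057, 92).


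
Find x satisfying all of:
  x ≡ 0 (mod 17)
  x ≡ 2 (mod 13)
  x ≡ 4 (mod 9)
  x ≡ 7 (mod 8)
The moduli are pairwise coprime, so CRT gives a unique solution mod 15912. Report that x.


Product of moduli M = 17 · 13 · 9 · 8 = 15912.
Merge one congruence at a time:
  Start: x ≡ 0 (mod 17).
  Combine with x ≡ 2 (mod 13); new modulus lcm = 221.
    Write x = 0 + 17·t and substitute into x ≡ 2 (mod 13): 17·t ≡ 2 − 0 = 2 (mod 13).
    Reduce coefficients mod 13: 4·t ≡ 2 (mod 13).
    The inverse of 4 mod 13 is 10 (since 4·10 = 40 = 3·13 + 1), so t ≡ 10·2 = 20 ≡ 7 (mod 13).
    Then x = 0 + 17·7 = 119, valid modulo lcm(17, 13) = 221: x ≡ 119 (mod 221).
  Combine with x ≡ 4 (mod 9); new modulus lcm = 1989.
    Write x = 119 + 221·t and substitute into x ≡ 4 (mod 9): 221·t ≡ 4 − 119 = -115 (mod 9).
    Reduce coefficients mod 9: 5·t ≡ 2 (mod 9).
    The inverse of 5 mod 9 is 2 (since 5·2 = 10 = 1·9 + 1), so t ≡ 2·2 = 4 ≡ 4 (mod 9).
    Then x = 119 + 221·4 = 1003, valid modulo lcm(221, 9) = 1989: x ≡ 1003 (mod 1989).
  Combine with x ≡ 7 (mod 8); new modulus lcm = 15912.
    Write x = 1003 + 1989·t and substitute into x ≡ 7 (mod 8): 1989·t ≡ 7 − 1003 = -996 (mod 8).
    Reduce coefficients mod 8: 5·t ≡ 4 (mod 8).
    The inverse of 5 mod 8 is 5 (since 5·5 = 25 = 3·8 + 1), so t ≡ 5·4 = 20 ≡ 4 (mod 8).
    Then x = 1003 + 1989·4 = 8959, valid modulo lcm(1989, 8) = 15912: x ≡ 8959 (mod 15912).
Verify against each original: 8959 mod 17 = 0, 8959 mod 13 = 2, 8959 mod 9 = 4, 8959 mod 8 = 7.

x ≡ 8959 (mod 15912).


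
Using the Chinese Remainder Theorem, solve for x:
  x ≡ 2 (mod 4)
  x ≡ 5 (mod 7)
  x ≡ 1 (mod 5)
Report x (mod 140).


Moduli 4, 7, 5 are pairwise coprime; by CRT there is a unique solution modulo M = 4 · 7 · 5 = 140.
Solve pairwise, accumulating the modulus:
  Start with x ≡ 2 (mod 4).
  Combine with x ≡ 5 (mod 7): since gcd(4, 7) = 1, we get a unique residue mod 28.
    Write x = 2 + 4·t and substitute into x ≡ 5 (mod 7): 4·t ≡ 5 − 2 = 3 (mod 7).
    The inverse of 4 mod 7 is 2 (since 4·2 = 8 = 1·7 + 1), so t ≡ 2·3 = 6 ≡ 6 (mod 7).
    Then x = 2 + 4·6 = 26, valid modulo lcm(4, 7) = 28: x ≡ 26 (mod 28).
  Combine with x ≡ 1 (mod 5): since gcd(28, 5) = 1, we get a unique residue mod 140.
    Write x = 26 + 28·t and substitute into x ≡ 1 (mod 5): 28·t ≡ 1 − 26 = -25 (mod 5).
    Reduce coefficients mod 5: 3·t ≡ 0 (mod 5).
    The inverse of 3 mod 5 is 2 (since 3·2 = 6 = 1·5 + 1), so t ≡ 2·0 = 0 ≡ 0 (mod 5).
    Then x = 26 + 28·0 = 26, valid modulo lcm(28, 5) = 140: x ≡ 26 (mod 140).
Verify: 26 mod 4 = 2 ✓, 26 mod 7 = 5 ✓, 26 mod 5 = 1 ✓.

x ≡ 26 (mod 140).


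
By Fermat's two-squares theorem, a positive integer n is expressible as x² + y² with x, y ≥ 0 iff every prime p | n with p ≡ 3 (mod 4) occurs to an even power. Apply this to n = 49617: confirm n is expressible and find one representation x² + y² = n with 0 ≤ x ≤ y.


Step 1: Factor n = 49617 = 3^2 · 37 · 149.
Step 2: Check the mod-4 condition on each prime factor: 3 ≡ 3 (mod 4), exponent 2 (must be even); 37 ≡ 1 (mod 4), exponent 1; 149 ≡ 1 (mod 4), exponent 1.
All primes ≡ 3 (mod 4) appear to even exponent (or don't appear), so by the two-squares theorem n IS expressible as a sum of two squares.
Step 3: Build a representation. Group n = k² · m with k = 3 and m = 37 · 149 = 5513 (a product of primes ≡ 1 (mod 4)); a representation of m scales to one of n via (k·x)² + (k·y)² = k²(x² + y²). Each prime p ≡ 1 (mod 4) is itself a sum of two squares; find a² by testing p − a² for a perfect square:
  37: 37 − 1² = 36 = 6² ⇒ 37 = 1² + 6².
  149: 149 − 1² = 148, 149 − 2² = 145, 149 − 3² = 140, 149 − 4² = 133, 149 − 5² = 124, 149 − 6² = 113, 149 − 7² = 100 = 10² ⇒ 149 = 7² + 10².
  Combine using the Brahmagupta–Fibonacci identity (a² + b²)(c² + d²) = (ac − bd)² + (ad + bc)² = (ac + bd)² + (ad − bc)²:
  37 · 149 = 5513: from (1² + 6²)(7² + 10²), take (1·7 − 6·10, 1·10 + 6·7) = (7 − 60, 10 + 42) = (-53, 52); dropping signs (only squares matter) gives (53, 52); check 53² + 52² = 2809 + 2704 = 5513 ✓.
  Scale by k = 3: (3·53, 3·52) = (159, 156).
Step 4: Order so x ≤ y and verify: 156² + 159² = 24336 + 25281 = 49617 = n. ✓

n = 49617 = 156² + 159² (one valid representation with x ≤ y).


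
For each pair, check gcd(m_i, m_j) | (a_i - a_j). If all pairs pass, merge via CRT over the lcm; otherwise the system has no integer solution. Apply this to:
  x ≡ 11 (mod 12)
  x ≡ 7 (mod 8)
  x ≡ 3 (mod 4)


Moduli 12, 8, 4 are not pairwise coprime, so CRT works modulo lcm(m_i) when all pairwise compatibility conditions hold.
Pairwise compatibility: gcd(m_i, m_j) must divide a_i - a_j for every pair.
Merge one congruence at a time:
  Start: x ≡ 11 (mod 12).
  Combine with x ≡ 7 (mod 8): gcd(12, 8) = 4; 7 - 11 = -4, which IS divisible by 4, so compatible.
    Write x = 11 + 12·t and substitute into x ≡ 7 (mod 8): 12·t ≡ 7 − 11 = -4 (mod 8).
    Divide the congruence (and modulus) by g = 4: 3·t ≡ -1 (mod 2).
    Reduce coefficients mod 2: 1·t ≡ 1 (mod 2).
    So t ≡ 1 (mod 2).
    Then x = 11 + 12·1 = 23, valid modulo lcm(12, 8) = 24: x ≡ 23 (mod 24).
  Combine with x ≡ 3 (mod 4): gcd(24, 4) = 4; 3 - 23 = -20, which IS divisible by 4, so compatible.
    Write x = 23 + 24·t and substitute into x ≡ 3 (mod 4): 24·t ≡ 3 − 23 = -20 (mod 4).
    Divide the congruence (and modulus) by g = 4: 6·t ≡ -5 (mod 1).
    Modulo 1 every t works; take t = 0.
    Then x = 23 + 24·0 = 23, valid modulo lcm(24, 4) = 24: x ≡ 23 (mod 24).
Verify: 23 mod 12 = 11, 23 mod 8 = 7, 23 mod 4 = 3.

x ≡ 23 (mod 24).


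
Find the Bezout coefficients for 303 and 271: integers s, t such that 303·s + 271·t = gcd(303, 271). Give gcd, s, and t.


Euclidean algorithm on (303, 271) — divide until remainder is 0:
  303 = 1 · 271 + 32
  271 = 8 · 32 + 15
  32 = 2 · 15 + 2
  15 = 7 · 2 + 1
  2 = 2 · 1 + 0
gcd(303, 271) = 1.
Track Bezout coefficients alongside the remainders: start with r₀ = 303 = a·1 + b·0 (s = 1, t = 0) and r₁ = 271 = a·0 + b·1 (s = 0, t = 1); each new remainder r_{k+1} = r_{k-1} − q_k·r_k inherits s_{k+1} = s_{k-1} − q_k·s_k, t_{k+1} = t_{k-1} − q_k·t_k, so r_k = a·s_k + b·t_k at every step:
  q = 1: r = 32, s = 1 − 1·0 = 1, t = 0 − 1·1 = -1  (check: 303·1 + 271·(-1) = 32)
  q = 8: r = 15, s = 0 − 8·1 = -8, t = 1 − 8·(-1) = 9  (check: 303·(-8) + 271·9 = 15)
  q = 2: r = 2, s = 1 − 2·(-8) = 17, t = -1 − 2·9 = -19  (check: 303·17 + 271·(-19) = 2)
  q = 7: r = 1, s = -8 − 7·17 = -127, t = 9 − 7·(-19) = 142  (check: 303·(-127) + 271·142 = 1)
The row with r = 1 (the gcd) gives the Bezout coefficients s = -127, t = 142.
Result: 303 · (-127) + 271 · (142) = 1.

gcd(303, 271) = 1; s = -127, t = 142 (check: 303·(-127) + 271·142 = 1).


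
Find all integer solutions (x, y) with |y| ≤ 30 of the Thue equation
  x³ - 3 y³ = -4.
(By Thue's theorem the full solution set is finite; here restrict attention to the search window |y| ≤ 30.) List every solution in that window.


The equation is x³ - 3y³ = -4. For fixed y, x³ = 3·y³ − 4, so a solution requires the RHS to be a perfect cube.
Strategy: iterate y from -30 to 30, compute RHS = 3·y³ − 4, and check whether it is a (positive or negative) perfect cube.
Check small values of y:
  y = 0: RHS = -4 is not a perfect cube.
  y = 1: RHS = -1 = (-1)³ ⇒ x = -1 works.
  y = -1: RHS = -7 is not a perfect cube.
  y = 2: RHS = 20 is not a perfect cube.
  y = -2: RHS = -28 is not a perfect cube.
  y = 3: RHS = 77 is not a perfect cube.
  y = -3: RHS = -85 is not a perfect cube.
Continuing the search up to |y| = 30 finds no further solutions beyond those listed.
Collected solutions: (-1, 1).

Solutions (with |y| ≤ 30): (-1, 1).


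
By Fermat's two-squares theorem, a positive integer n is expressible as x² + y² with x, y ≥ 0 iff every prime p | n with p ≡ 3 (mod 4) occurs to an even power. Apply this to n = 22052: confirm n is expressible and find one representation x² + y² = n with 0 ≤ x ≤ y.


Step 1: Factor n = 22052 = 2^2 · 37 · 149.
Step 2: Check the mod-4 condition on each prime factor: 2 = 2 (special); 37 ≡ 1 (mod 4), exponent 1; 149 ≡ 1 (mod 4), exponent 1.
All primes ≡ 3 (mod 4) appear to even exponent (or don't appear), so by the two-squares theorem n IS expressible as a sum of two squares.
Step 3: Build a representation. Group n = k² · m with k = 2 and m = 37 · 149 = 5513 (a product of primes ≡ 1 (mod 4)); a representation of m scales to one of n via (k·x)² + (k·y)² = k²(x² + y²). Each prime p ≡ 1 (mod 4) is itself a sum of two squares; find a² by testing p − a² for a perfect square:
  37: 37 − 1² = 36 = 6² ⇒ 37 = 1² + 6².
  149: 149 − 1² = 148, 149 − 2² = 145, 149 − 3² = 140, 149 − 4² = 133, 149 − 5² = 124, 149 − 6² = 113, 149 − 7² = 100 = 10² ⇒ 149 = 7² + 10².
  Combine using the Brahmagupta–Fibonacci identity (a² + b²)(c² + d²) = (ac − bd)² + (ad + bc)² = (ac + bd)² + (ad − bc)²:
  37 · 149 = 5513: from (1² + 6²)(7² + 10²), take (1·7 − 6·10, 1·10 + 6·7) = (7 − 60, 10 + 42) = (-53, 52); dropping signs (only squares matter) gives (53, 52); check 53² + 52² = 2809 + 2704 = 5513 ✓.
  Scale by k = 2: (2·53, 2·52) = (106, 104).
Step 4: Order so x ≤ y and verify: 104² + 106² = 10816 + 11236 = 22052 = n. ✓

n = 22052 = 104² + 106² (one valid representation with x ≤ y).


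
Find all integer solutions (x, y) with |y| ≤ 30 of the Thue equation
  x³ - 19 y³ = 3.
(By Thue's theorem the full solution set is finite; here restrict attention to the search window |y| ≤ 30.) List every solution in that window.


The equation is x³ - 19y³ = 3. For fixed y, x³ = 19·y³ + 3, so a solution requires the RHS to be a perfect cube.
Strategy: iterate y from -30 to 30, compute RHS = 19·y³ + 3, and check whether it is a (positive or negative) perfect cube.
Check small values of y:
  y = 0: RHS = 3 is not a perfect cube.
  y = 1: RHS = 22 is not a perfect cube.
  y = -1: RHS = -16 is not a perfect cube.
  y = 2: RHS = 155 is not a perfect cube.
  y = -2: RHS = -149 is not a perfect cube.
  y = 3: RHS = 516 is not a perfect cube.
  y = -3: RHS = -510 is not a perfect cube.
Continuing the search up to |y| = 30 finds no solutions either.
No (x, y) in the scanned range satisfies the equation.

No integer solutions with |y| ≤ 30.


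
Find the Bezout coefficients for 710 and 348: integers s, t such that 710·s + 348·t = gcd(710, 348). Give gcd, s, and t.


Euclidean algorithm on (710, 348) — divide until remainder is 0:
  710 = 2 · 348 + 14
  348 = 24 · 14 + 12
  14 = 1 · 12 + 2
  12 = 6 · 2 + 0
gcd(710, 348) = 2.
Track Bezout coefficients alongside the remainders: start with r₀ = 710 = a·1 + b·0 (s = 1, t = 0) and r₁ = 348 = a·0 + b·1 (s = 0, t = 1); each new remainder r_{k+1} = r_{k-1} − q_k·r_k inherits s_{k+1} = s_{k-1} − q_k·s_k, t_{k+1} = t_{k-1} − q_k·t_k, so r_k = a·s_k + b·t_k at every step:
  q = 2: r = 14, s = 1 − 2·0 = 1, t = 0 − 2·1 = -2  (check: 710·1 + 348·(-2) = 14)
  q = 24: r = 12, s = 0 − 24·1 = -24, t = 1 − 24·(-2) = 49  (check: 710·(-24) + 348·49 = 12)
  q = 1: r = 2, s = 1 − 1·(-24) = 25, t = -2 − 1·49 = -51  (check: 710·25 + 348·(-51) = 2)
The row with r = 2 (the gcd) gives the Bezout coefficients s = 25, t = -51.
Result: 710 · (25) + 348 · (-51) = 2.

gcd(710, 348) = 2; s = 25, t = -51 (check: 710·25 + 348·(-51) = 2).


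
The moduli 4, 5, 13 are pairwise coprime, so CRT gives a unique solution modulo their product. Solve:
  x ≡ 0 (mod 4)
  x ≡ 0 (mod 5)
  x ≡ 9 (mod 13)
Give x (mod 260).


Moduli 4, 5, 13 are pairwise coprime; by CRT there is a unique solution modulo M = 4 · 5 · 13 = 260.
Solve pairwise, accumulating the modulus:
  Start with x ≡ 0 (mod 4).
  Combine with x ≡ 0 (mod 5): since gcd(4, 5) = 1, we get a unique residue mod 20.
    Write x = 0 + 4·t and substitute into x ≡ 0 (mod 5): 4·t ≡ 0 − 0 = 0 (mod 5).
    The inverse of 4 mod 5 is 4 (since 4·4 = 16 = 3·5 + 1), so t ≡ 4·0 = 0 ≡ 0 (mod 5).
    Then x = 0 + 4·0 = 0, valid modulo lcm(4, 5) = 20: x ≡ 0 (mod 20).
  Combine with x ≡ 9 (mod 13): since gcd(20, 13) = 1, we get a unique residue mod 260.
    Write x = 0 + 20·t and substitute into x ≡ 9 (mod 13): 20·t ≡ 9 − 0 = 9 (mod 13).
    Reduce coefficients mod 13: 7·t ≡ 9 (mod 13).
    The inverse of 7 mod 13 is 2 (since 7·2 = 14 = 1·13 + 1), so t ≡ 2·9 = 18 ≡ 5 (mod 13).
    Then x = 0 + 20·5 = 100, valid modulo lcm(20, 13) = 260: x ≡ 100 (mod 260).
Verify: 100 mod 4 = 0 ✓, 100 mod 5 = 0 ✓, 100 mod 13 = 9 ✓.

x ≡ 100 (mod 260).


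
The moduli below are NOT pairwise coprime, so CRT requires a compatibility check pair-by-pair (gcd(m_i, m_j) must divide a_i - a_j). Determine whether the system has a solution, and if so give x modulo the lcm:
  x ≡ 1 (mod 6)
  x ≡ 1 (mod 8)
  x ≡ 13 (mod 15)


Moduli 6, 8, 15 are not pairwise coprime, so CRT works modulo lcm(m_i) when all pairwise compatibility conditions hold.
Pairwise compatibility: gcd(m_i, m_j) must divide a_i - a_j for every pair.
Merge one congruence at a time:
  Start: x ≡ 1 (mod 6).
  Combine with x ≡ 1 (mod 8): gcd(6, 8) = 2; 1 - 1 = 0, which IS divisible by 2, so compatible.
    Write x = 1 + 6·t and substitute into x ≡ 1 (mod 8): 6·t ≡ 1 − 1 = 0 (mod 8).
    Divide the congruence (and modulus) by g = 2: 3·t ≡ 0 (mod 4).
    The inverse of 3 mod 4 is 3 (since 3·3 = 9 = 2·4 + 1), so t ≡ 3·0 = 0 ≡ 0 (mod 4).
    Then x = 1 + 6·0 = 1, valid modulo lcm(6, 8) = 24: x ≡ 1 (mod 24).
  Combine with x ≡ 13 (mod 15): gcd(24, 15) = 3; 13 - 1 = 12, which IS divisible by 3, so compatible.
    Write x = 1 + 24·t and substitute into x ≡ 13 (mod 15): 24·t ≡ 13 − 1 = 12 (mod 15).
    Divide the congruence (and modulus) by g = 3: 8·t ≡ 4 (mod 5).
    Reduce coefficients mod 5: 3·t ≡ 4 (mod 5).
    The inverse of 3 mod 5 is 2 (since 3·2 = 6 = 1·5 + 1), so t ≡ 2·4 = 8 ≡ 3 (mod 5).
    Then x = 1 + 24·3 = 73, valid modulo lcm(24, 15) = 120: x ≡ 73 (mod 120).
Verify: 73 mod 6 = 1, 73 mod 8 = 1, 73 mod 15 = 13.

x ≡ 73 (mod 120).


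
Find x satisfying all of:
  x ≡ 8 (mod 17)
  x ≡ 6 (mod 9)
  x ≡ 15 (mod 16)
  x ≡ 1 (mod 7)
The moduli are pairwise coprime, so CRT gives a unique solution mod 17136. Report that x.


Product of moduli M = 17 · 9 · 16 · 7 = 17136.
Merge one congruence at a time:
  Start: x ≡ 8 (mod 17).
  Combine with x ≡ 6 (mod 9); new modulus lcm = 153.
    Write x = 8 + 17·t and substitute into x ≡ 6 (mod 9): 17·t ≡ 6 − 8 = -2 (mod 9).
    Reduce coefficients mod 9: 8·t ≡ 7 (mod 9).
    The inverse of 8 mod 9 is 8 (since 8·8 = 64 = 7·9 + 1), so t ≡ 8·7 = 56 ≡ 2 (mod 9).
    Then x = 8 + 17·2 = 42, valid modulo lcm(17, 9) = 153: x ≡ 42 (mod 153).
  Combine with x ≡ 15 (mod 16); new modulus lcm = 2448.
    Write x = 42 + 153·t and substitute into x ≡ 15 (mod 16): 153·t ≡ 15 − 42 = -27 (mod 16).
    Reduce coefficients mod 16: 9·t ≡ 5 (mod 16).
    The inverse of 9 mod 16 is 9 (since 9·9 = 81 = 5·16 + 1), so t ≡ 9·5 = 45 ≡ 13 (mod 16).
    Then x = 42 + 153·13 = 2031, valid modulo lcm(153, 16) = 2448: x ≡ 2031 (mod 2448).
  Combine with x ≡ 1 (mod 7); new modulus lcm = 17136.
    Write x = 2031 + 2448·t and substitute into x ≡ 1 (mod 7): 2448·t ≡ 1 − 2031 = -2030 (mod 7).
    Reduce coefficients mod 7: 5·t ≡ 0 (mod 7).
    The inverse of 5 mod 7 is 3 (since 5·3 = 15 = 2·7 + 1), so t ≡ 3·0 = 0 ≡ 0 (mod 7).
    Then x = 2031 + 2448·0 = 2031, valid modulo lcm(2448, 7) = 17136: x ≡ 2031 (mod 17136).
Verify against each original: 2031 mod 17 = 8, 2031 mod 9 = 6, 2031 mod 16 = 15, 2031 mod 7 = 1.

x ≡ 2031 (mod 17136).


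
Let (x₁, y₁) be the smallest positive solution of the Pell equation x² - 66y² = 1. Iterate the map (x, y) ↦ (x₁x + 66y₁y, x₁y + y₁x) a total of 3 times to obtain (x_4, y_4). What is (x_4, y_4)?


Step 1: Find the fundamental solution (x₁, y₁) of x² - 66y² = 1.
  Expand √66 as a continued fraction. a₀ = ⌊√66⌋ = 8; iterate m_{k+1} = d_k·a_k − m_k, d_{k+1} = (66 − m_{k+1}²)/d_k, a_{k+1} = ⌊(a₀ + m_{k+1})/d_{k+1}⌋ (starting m₀ = 0, d₀ = 1), with convergents p_k = a_k·p_{k-1} + p_{k-2}, q_k = a_k·q_{k-1} + q_{k-2} (p₋₁ = 1, q₋₁ = 0):
  k = 0: a₀ = 8; p₀/q₀ = 8/1; p₀² − 66·q₀² = 64 − 66 = -2.
  k = 1: m = 8, d = 2, a = ⌊(8 + 8)/2⌋ = 8; p/q = (8·8 + 1)/(8·1 + 0) = 65/8; p² − 66·q² = 4225 − 4224 = 1.
  The first convergent with p² − 66·q² = 1 gives the fundamental solution (x₁, y₁) = (65, 8).
Step 2: Apply the recurrence (x_{n+1}, y_{n+1}) = (x₁x_n + 66y₁y_n, x₁y_n + y₁x_n) repeatedly.
  From (x_1, y_1) = (65, 8): x_2 = 65·65 + 66·8·8 = 8449; y_2 = 65·8 + 8·65 = 1040.
  From (x_2, y_2) = (8449, 1040): x_3 = 65·8449 + 66·8·1040 = 1098305; y_3 = 65·1040 + 8·8449 = 135192.
  From (x_3, y_3) = (1098305, 135192): x_4 = 65·1098305 + 66·8·135192 = 142771201; y_4 = 65·135192 + 8·1098305 = 17573920.
Step 3: Verify x_4² - 66·y_4² = 20383615834982401 - 20383615834982400 = 1 (should be 1). ✓

(x_1, y_1) = (65, 8); (x_4, y_4) = (142771201, 17573920).


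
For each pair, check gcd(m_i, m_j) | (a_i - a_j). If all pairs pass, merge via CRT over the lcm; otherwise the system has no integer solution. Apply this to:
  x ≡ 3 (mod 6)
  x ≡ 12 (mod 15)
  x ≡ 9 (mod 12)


Moduli 6, 15, 12 are not pairwise coprime, so CRT works modulo lcm(m_i) when all pairwise compatibility conditions hold.
Pairwise compatibility: gcd(m_i, m_j) must divide a_i - a_j for every pair.
Merge one congruence at a time:
  Start: x ≡ 3 (mod 6).
  Combine with x ≡ 12 (mod 15): gcd(6, 15) = 3; 12 - 3 = 9, which IS divisible by 3, so compatible.
    Write x = 3 + 6·t and substitute into x ≡ 12 (mod 15): 6·t ≡ 12 − 3 = 9 (mod 15).
    Divide the congruence (and modulus) by g = 3: 2·t ≡ 3 (mod 5).
    The inverse of 2 mod 5 is 3 (since 2·3 = 6 = 1·5 + 1), so t ≡ 3·3 = 9 ≡ 4 (mod 5).
    Then x = 3 + 6·4 = 27, valid modulo lcm(6, 15) = 30: x ≡ 27 (mod 30).
  Combine with x ≡ 9 (mod 12): gcd(30, 12) = 6; 9 - 27 = -18, which IS divisible by 6, so compatible.
    Write x = 27 + 30·t and substitute into x ≡ 9 (mod 12): 30·t ≡ 9 − 27 = -18 (mod 12).
    Divide the congruence (and modulus) by g = 6: 5·t ≡ -3 (mod 2).
    Reduce coefficients mod 2: 1·t ≡ 1 (mod 2).
    So t ≡ 1 (mod 2).
    Then x = 27 + 30·1 = 57, valid modulo lcm(30, 12) = 60: x ≡ 57 (mod 60).
Verify: 57 mod 6 = 3, 57 mod 15 = 12, 57 mod 12 = 9.

x ≡ 57 (mod 60).


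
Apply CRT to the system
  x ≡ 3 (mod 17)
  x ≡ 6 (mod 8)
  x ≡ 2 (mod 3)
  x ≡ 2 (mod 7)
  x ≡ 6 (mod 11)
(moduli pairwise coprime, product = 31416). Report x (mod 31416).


Product of moduli M = 17 · 8 · 3 · 7 · 11 = 31416.
Merge one congruence at a time:
  Start: x ≡ 3 (mod 17).
  Combine with x ≡ 6 (mod 8); new modulus lcm = 136.
    Write x = 3 + 17·t and substitute into x ≡ 6 (mod 8): 17·t ≡ 6 − 3 = 3 (mod 8).
    Reduce coefficients mod 8: 1·t ≡ 3 (mod 8).
    So t ≡ 3 (mod 8).
    Then x = 3 + 17·3 = 54, valid modulo lcm(17, 8) = 136: x ≡ 54 (mod 136).
  Combine with x ≡ 2 (mod 3); new modulus lcm = 408.
    Write x = 54 + 136·t and substitute into x ≡ 2 (mod 3): 136·t ≡ 2 − 54 = -52 (mod 3).
    Reduce coefficients mod 3: 1·t ≡ 2 (mod 3).
    So t ≡ 2 (mod 3).
    Then x = 54 + 136·2 = 326, valid modulo lcm(136, 3) = 408: x ≡ 326 (mod 408).
  Combine with x ≡ 2 (mod 7); new modulus lcm = 2856.
    Write x = 326 + 408·t and substitute into x ≡ 2 (mod 7): 408·t ≡ 2 − 326 = -324 (mod 7).
    Reduce coefficients mod 7: 2·t ≡ 5 (mod 7).
    The inverse of 2 mod 7 is 4 (since 2·4 = 8 = 1·7 + 1), so t ≡ 4·5 = 20 ≡ 6 (mod 7).
    Then x = 326 + 408·6 = 2774, valid modulo lcm(408, 7) = 2856: x ≡ 2774 (mod 2856).
  Combine with x ≡ 6 (mod 11); new modulus lcm = 31416.
    Write x = 2774 + 2856·t and substitute into x ≡ 6 (mod 11): 2856·t ≡ 6 − 2774 = -2768 (mod 11).
    Reduce coefficients mod 11: 7·t ≡ 4 (mod 11).
    The inverse of 7 mod 11 is 8 (since 7·8 = 56 = 5·11 + 1), so t ≡ 8·4 = 32 ≡ 10 (mod 11).
    Then x = 2774 + 2856·10 = 31334, valid modulo lcm(2856, 11) = 31416: x ≡ 31334 (mod 31416).
Verify against each original: 31334 mod 17 = 3, 31334 mod 8 = 6, 31334 mod 3 = 2, 31334 mod 7 = 2, 31334 mod 11 = 6.

x ≡ 31334 (mod 31416).
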